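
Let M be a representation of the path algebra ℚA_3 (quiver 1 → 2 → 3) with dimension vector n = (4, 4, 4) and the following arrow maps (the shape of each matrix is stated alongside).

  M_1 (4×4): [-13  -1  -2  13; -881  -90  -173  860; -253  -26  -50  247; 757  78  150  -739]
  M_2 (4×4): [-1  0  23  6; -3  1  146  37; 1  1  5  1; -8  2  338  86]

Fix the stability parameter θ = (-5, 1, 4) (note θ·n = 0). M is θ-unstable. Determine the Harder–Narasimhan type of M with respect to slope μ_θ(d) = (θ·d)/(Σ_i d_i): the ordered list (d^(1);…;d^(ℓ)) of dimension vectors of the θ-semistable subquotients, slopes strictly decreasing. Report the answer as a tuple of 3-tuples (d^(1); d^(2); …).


Barcode: M ≅ I[1,1], I[1,3]^3, I[2,2], I[3,3]. HN layers by μ_θ (3 steps, strictly decreasing):
  μ^(1)=4; μ^(2)=1; μ^(3)=-5

((0, 0, 4); (0, 4, 0); (4, 0, 0))


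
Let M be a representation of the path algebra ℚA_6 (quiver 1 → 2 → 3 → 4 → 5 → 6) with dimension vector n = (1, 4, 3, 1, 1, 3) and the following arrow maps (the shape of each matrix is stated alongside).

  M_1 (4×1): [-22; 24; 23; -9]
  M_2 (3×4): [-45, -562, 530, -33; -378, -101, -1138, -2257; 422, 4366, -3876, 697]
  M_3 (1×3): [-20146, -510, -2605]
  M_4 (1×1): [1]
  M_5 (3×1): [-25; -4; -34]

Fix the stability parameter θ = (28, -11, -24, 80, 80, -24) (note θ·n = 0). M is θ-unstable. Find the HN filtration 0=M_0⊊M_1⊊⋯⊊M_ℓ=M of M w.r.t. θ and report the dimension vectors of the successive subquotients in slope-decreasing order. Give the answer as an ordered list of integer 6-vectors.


Interval decomposition of M: I[1,6], I[2,2], I[2,3]^2, I[6,6]^2.
HN type (ℓ=5): μ^(1)=136/3; μ^(2)=-7/3; μ^(3)=-11; μ^(4)=-35/2; μ^(5)=-24

((0, 0, 0, 1, 1, 1); (1, 1, 1, 0, 0, 0); (0, 1, 0, 0, 0, 0); (0, 2, 2, 0, 0, 0); (0, 0, 0, 0, 0, 2))


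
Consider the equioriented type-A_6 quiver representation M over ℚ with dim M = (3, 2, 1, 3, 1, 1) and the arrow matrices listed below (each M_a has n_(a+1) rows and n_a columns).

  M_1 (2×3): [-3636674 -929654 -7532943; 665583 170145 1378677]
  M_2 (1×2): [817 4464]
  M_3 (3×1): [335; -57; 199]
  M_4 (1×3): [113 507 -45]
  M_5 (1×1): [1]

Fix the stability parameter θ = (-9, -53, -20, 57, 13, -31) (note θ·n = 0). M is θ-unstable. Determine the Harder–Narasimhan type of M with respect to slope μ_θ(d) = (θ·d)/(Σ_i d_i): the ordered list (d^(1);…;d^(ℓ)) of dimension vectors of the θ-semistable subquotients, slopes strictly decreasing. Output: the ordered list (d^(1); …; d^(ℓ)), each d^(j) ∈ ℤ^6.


Interval decomposition of M: I[1,1], I[1,2], I[1,6], I[4,4]^2.
HN type (ℓ=5): μ^(1)=57; μ^(2)=13; μ^(3)=-9; μ^(4)=-20; μ^(5)=-31

((0, 0, 0, 2, 0, 0); (0, 0, 0, 1, 1, 1); (1, 0, 0, 0, 0, 0); (0, 0, 1, 0, 0, 0); (2, 2, 0, 0, 0, 0))


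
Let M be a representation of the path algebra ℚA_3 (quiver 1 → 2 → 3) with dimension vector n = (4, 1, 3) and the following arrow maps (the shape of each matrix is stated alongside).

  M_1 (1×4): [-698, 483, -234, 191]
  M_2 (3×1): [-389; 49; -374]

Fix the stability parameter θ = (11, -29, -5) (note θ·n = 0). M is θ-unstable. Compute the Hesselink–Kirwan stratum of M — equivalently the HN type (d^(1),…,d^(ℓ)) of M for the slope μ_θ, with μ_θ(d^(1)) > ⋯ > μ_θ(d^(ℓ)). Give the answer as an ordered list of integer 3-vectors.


Interval decomposition of M: I[1,1]^3, I[1,3], I[3,3]^2.
HN type (ℓ=3): μ^(1)=11; μ^(2)=-5; μ^(3)=-9

((3, 0, 0); (0, 0, 3); (1, 1, 0))


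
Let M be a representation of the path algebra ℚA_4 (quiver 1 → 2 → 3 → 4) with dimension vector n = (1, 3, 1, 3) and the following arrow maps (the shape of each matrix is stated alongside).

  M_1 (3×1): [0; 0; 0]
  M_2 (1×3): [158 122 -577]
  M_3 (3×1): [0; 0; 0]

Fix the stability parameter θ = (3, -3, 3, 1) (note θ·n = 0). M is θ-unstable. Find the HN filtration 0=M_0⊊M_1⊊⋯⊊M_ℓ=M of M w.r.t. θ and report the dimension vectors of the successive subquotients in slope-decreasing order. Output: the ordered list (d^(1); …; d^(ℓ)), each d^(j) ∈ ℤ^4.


Interval decomposition of M: I[1,1], I[2,2]^2, I[2,3], I[4,4]^3.
HN type (ℓ=3): μ^(1)=3; μ^(2)=1; μ^(3)=-3

((1, 0, 1, 0); (0, 0, 0, 3); (0, 3, 0, 0))


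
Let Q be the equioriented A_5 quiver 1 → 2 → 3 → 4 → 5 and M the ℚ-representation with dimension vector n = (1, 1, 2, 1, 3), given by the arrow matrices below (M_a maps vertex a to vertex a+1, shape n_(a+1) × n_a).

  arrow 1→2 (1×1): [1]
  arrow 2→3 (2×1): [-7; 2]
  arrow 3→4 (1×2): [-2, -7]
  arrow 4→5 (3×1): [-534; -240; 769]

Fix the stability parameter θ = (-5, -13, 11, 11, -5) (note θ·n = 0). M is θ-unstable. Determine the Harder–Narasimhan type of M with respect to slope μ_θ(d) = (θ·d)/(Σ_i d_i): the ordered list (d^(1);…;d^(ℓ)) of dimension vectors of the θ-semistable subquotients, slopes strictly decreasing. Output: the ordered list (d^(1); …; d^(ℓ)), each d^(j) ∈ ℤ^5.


Via rank(M_{q-1}∘⋯∘M_p): M ≅ I[1,3], I[3,5], I[5,5]^2.
μ_θ-semistable layers: μ^(1)=11; μ^(2)=17/3; μ^(3)=-5; μ^(4)=-9

((0, 0, 1, 0, 0); (0, 0, 1, 1, 1); (0, 0, 0, 0, 2); (1, 1, 0, 0, 0))


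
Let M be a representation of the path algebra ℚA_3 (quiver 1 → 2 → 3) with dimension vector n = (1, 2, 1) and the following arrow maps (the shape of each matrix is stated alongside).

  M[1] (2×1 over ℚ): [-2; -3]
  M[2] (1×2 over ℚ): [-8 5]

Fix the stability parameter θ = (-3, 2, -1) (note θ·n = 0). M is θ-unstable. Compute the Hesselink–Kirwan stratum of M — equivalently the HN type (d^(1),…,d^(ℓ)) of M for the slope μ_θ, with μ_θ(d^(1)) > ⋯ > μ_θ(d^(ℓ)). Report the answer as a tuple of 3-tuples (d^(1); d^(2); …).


Via rank(M_{q-1}∘⋯∘M_p): M ≅ I[1,3], I[2,2].
μ_θ-semistable layers: μ^(1)=2; μ^(2)=1/2; μ^(3)=-3

((0, 1, 0); (0, 1, 1); (1, 0, 0))


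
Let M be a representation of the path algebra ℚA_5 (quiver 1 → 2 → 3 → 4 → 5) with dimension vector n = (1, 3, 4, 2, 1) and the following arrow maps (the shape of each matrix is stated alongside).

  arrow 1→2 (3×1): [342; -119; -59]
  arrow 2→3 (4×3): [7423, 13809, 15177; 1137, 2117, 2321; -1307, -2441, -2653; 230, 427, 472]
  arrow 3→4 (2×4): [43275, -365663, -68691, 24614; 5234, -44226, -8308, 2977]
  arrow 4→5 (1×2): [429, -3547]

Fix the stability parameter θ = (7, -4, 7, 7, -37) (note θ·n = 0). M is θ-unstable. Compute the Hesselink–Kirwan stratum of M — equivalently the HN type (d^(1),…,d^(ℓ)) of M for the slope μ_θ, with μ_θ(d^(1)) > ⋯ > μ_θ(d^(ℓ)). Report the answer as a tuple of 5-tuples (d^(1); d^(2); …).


Interval decomposition of M: I[1,5], I[2,3], I[2,4], I[3,3].
HN type (ℓ=2): μ^(1)=7; μ^(2)=-4

((0, 0, 3, 1, 0); (1, 3, 1, 1, 1))


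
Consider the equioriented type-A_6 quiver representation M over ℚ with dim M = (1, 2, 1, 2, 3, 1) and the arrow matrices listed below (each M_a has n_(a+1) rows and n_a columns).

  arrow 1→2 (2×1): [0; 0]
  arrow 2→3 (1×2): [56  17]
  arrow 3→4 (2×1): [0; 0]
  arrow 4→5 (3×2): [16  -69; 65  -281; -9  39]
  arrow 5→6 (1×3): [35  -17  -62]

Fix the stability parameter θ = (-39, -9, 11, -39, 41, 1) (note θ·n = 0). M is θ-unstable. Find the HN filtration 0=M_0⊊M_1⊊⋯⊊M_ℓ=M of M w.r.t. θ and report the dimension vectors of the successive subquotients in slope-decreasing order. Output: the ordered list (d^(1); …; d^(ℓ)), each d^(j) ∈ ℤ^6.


Via rank(M_{q-1}∘⋯∘M_p): M ≅ I[1,1], I[2,2], I[2,3], I[4,5], I[4,6], I[5,5].
μ_θ-semistable layers: μ^(1)=41; μ^(2)=21; μ^(3)=11; μ^(4)=-9; μ^(5)=-39

((0, 0, 0, 0, 2, 0); (0, 0, 0, 0, 1, 1); (0, 0, 1, 0, 0, 0); (0, 2, 0, 0, 0, 0); (1, 0, 0, 2, 0, 0))


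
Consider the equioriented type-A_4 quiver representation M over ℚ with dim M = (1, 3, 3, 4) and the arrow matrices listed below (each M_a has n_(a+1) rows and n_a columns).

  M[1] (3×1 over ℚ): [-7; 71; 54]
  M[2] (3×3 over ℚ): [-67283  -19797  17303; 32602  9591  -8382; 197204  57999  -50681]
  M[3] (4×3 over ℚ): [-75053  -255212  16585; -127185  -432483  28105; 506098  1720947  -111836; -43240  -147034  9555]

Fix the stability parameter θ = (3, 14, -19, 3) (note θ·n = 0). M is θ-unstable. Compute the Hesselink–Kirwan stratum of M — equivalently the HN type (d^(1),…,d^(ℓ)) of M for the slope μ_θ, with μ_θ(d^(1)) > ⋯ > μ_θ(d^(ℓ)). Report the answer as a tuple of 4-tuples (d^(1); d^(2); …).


Barcode: M ≅ I[1,4], I[2,4]^2, I[4,4]. HN layers by μ_θ (3 steps, strictly decreasing):
  μ^(1)=3; μ^(2)=-2/3; μ^(3)=-5/2

((0, 0, 0, 4); (1, 1, 1, 0); (0, 2, 2, 0))


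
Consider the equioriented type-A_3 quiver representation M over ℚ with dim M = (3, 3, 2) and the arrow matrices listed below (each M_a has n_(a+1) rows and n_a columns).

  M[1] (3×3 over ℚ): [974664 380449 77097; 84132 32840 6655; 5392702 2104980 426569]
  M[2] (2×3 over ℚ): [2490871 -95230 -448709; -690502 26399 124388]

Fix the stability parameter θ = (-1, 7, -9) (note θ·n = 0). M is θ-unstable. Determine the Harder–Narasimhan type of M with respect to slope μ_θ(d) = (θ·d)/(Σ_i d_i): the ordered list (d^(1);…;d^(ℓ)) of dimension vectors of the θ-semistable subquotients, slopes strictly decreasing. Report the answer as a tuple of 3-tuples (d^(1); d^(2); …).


Interval decomposition of M: I[1,2], I[1,3]^2.
HN type (ℓ=2): μ^(1)=7; μ^(2)=-1

((0, 1, 0); (3, 2, 2))


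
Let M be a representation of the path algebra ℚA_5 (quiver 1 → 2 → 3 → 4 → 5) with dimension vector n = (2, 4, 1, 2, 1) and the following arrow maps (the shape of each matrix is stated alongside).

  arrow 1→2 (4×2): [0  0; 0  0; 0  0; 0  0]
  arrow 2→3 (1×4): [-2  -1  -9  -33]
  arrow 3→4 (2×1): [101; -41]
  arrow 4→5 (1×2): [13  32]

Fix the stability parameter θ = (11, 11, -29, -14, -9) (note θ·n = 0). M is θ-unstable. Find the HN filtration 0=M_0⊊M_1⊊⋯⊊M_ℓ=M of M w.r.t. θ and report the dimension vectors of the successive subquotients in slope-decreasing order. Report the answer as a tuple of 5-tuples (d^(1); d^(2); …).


Interval decomposition of M: I[1,1]^2, I[2,2]^3, I[2,5], I[4,4].
HN type (ℓ=4): μ^(1)=11; μ^(2)=-9; μ^(3)=-32/3; μ^(4)=-14

((2, 3, 0, 0, 0); (0, 0, 0, 0, 1); (0, 1, 1, 1, 0); (0, 0, 0, 1, 0))


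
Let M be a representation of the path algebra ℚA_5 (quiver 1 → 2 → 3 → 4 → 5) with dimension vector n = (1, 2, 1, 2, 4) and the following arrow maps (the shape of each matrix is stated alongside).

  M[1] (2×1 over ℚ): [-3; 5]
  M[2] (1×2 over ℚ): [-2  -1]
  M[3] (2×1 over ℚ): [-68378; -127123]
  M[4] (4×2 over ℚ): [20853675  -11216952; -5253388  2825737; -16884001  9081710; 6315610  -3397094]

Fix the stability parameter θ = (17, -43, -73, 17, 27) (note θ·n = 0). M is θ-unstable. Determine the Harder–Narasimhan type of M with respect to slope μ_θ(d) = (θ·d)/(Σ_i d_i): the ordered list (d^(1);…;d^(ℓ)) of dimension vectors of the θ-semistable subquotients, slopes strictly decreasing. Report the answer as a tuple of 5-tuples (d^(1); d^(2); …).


Interval decomposition of M: I[1,5], I[2,2], I[4,5], I[5,5]^2.
HN type (ℓ=4): μ^(1)=27; μ^(2)=17; μ^(3)=-33; μ^(4)=-43

((0, 0, 0, 0, 4); (0, 0, 0, 2, 0); (1, 1, 1, 0, 0); (0, 1, 0, 0, 0))


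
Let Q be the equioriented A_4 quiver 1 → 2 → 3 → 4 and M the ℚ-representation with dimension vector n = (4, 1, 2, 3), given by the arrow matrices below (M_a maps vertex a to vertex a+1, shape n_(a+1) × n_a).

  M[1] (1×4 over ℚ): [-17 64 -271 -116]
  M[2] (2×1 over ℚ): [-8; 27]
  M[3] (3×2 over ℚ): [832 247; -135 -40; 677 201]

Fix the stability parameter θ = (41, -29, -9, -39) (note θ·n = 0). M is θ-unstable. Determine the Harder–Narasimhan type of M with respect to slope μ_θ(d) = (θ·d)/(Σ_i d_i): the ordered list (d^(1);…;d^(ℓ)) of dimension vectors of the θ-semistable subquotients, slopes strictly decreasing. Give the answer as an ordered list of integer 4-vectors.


Via rank(M_{q-1}∘⋯∘M_p): M ≅ I[1,1]^3, I[1,4], I[3,4], I[4,4].
μ_θ-semistable layers: μ^(1)=41; μ^(2)=-9; μ^(3)=-24; μ^(4)=-39

((3, 0, 0, 0); (1, 1, 1, 1); (0, 0, 1, 1); (0, 0, 0, 1))


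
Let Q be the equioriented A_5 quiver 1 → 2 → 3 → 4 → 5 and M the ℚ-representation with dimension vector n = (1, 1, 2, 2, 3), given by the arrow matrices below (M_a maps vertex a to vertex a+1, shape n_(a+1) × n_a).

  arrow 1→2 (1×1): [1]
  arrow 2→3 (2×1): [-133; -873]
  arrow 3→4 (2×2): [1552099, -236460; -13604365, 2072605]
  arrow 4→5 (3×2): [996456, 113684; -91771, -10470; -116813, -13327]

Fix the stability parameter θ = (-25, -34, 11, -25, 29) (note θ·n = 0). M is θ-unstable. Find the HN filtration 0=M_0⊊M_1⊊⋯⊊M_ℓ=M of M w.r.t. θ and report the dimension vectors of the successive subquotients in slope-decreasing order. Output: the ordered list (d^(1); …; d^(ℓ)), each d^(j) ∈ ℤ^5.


Interval decomposition of M: I[1,5], I[3,5], I[5,5].
HN type (ℓ=3): μ^(1)=29; μ^(2)=-7; μ^(3)=-59/2

((0, 0, 0, 0, 3); (0, 0, 2, 2, 0); (1, 1, 0, 0, 0))


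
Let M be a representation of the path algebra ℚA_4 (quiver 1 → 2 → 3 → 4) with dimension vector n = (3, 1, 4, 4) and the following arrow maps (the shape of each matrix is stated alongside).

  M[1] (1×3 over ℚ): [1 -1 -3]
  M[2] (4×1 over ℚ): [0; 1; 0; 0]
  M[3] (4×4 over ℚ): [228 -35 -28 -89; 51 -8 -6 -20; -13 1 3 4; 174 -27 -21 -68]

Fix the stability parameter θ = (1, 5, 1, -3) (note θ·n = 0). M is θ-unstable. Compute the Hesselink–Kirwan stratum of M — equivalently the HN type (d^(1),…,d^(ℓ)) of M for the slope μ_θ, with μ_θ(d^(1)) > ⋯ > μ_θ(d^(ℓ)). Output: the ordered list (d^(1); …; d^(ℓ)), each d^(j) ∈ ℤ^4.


Barcode: M ≅ I[1,1]^2, I[1,4], I[3,4]^3. HN layers by μ_θ (2 steps, strictly decreasing):
  μ^(1)=1; μ^(2)=-1

((3, 1, 1, 1); (0, 0, 3, 3))


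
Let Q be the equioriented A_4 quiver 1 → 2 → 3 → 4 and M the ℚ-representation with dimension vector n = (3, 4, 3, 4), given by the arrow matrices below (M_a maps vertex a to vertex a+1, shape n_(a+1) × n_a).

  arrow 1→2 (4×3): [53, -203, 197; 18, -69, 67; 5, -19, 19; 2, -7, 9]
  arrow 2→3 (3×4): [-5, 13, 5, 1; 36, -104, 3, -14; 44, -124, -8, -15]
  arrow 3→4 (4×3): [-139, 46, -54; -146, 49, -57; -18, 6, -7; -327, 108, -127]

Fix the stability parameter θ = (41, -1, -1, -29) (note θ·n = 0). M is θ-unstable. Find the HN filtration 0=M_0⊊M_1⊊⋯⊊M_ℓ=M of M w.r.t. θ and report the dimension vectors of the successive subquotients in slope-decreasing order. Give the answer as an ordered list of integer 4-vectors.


Via rank(M_{q-1}∘⋯∘M_p): M ≅ I[1,4]^3, I[2,2], I[4,4].
μ_θ-semistable layers: μ^(1)=5/2; μ^(2)=-1; μ^(3)=-29

((3, 3, 3, 3); (0, 1, 0, 0); (0, 0, 0, 1))


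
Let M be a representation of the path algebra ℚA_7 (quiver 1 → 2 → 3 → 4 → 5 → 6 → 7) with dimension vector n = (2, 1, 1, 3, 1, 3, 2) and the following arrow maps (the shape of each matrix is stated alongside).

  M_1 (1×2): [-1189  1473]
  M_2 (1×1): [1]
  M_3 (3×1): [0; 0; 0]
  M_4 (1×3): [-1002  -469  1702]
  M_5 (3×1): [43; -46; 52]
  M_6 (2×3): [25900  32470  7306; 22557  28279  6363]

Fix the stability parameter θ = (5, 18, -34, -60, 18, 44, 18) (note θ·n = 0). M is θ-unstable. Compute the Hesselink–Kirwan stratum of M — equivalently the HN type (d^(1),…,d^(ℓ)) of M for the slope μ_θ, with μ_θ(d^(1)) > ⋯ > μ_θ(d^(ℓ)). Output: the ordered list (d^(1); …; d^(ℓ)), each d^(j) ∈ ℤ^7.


Via rank(M_{q-1}∘⋯∘M_p): M ≅ I[1,1], I[1,3], I[4,4]^2, I[4,7], I[6,6], I[6,7].
μ_θ-semistable layers: μ^(1)=44; μ^(2)=31; μ^(3)=18; μ^(4)=5; μ^(5)=-11/3; μ^(6)=-60

((0, 0, 0, 0, 0, 1, 0); (0, 0, 0, 0, 0, 2, 2); (0, 0, 0, 0, 1, 0, 0); (1, 0, 0, 0, 0, 0, 0); (1, 1, 1, 0, 0, 0, 0); (0, 0, 0, 3, 0, 0, 0))


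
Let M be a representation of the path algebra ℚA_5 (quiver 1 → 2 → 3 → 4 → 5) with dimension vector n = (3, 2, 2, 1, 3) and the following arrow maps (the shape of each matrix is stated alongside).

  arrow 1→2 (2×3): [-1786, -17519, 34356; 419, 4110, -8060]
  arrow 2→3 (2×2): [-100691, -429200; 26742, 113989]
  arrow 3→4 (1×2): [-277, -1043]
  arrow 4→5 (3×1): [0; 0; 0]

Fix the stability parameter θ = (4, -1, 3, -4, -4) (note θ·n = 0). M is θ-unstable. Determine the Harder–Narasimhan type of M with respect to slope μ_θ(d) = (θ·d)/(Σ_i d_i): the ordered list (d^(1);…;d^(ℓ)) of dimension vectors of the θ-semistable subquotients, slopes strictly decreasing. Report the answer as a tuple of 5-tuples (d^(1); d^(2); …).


Via rank(M_{q-1}∘⋯∘M_p): M ≅ I[1,1], I[1,3], I[1,4], I[5,5]^3.
μ_θ-semistable layers: μ^(1)=4; μ^(2)=3; μ^(3)=3/2; μ^(4)=1/2; μ^(5)=-4

((1, 0, 0, 0, 0); (0, 0, 1, 0, 0); (1, 1, 0, 0, 0); (1, 1, 1, 1, 0); (0, 0, 0, 0, 3))


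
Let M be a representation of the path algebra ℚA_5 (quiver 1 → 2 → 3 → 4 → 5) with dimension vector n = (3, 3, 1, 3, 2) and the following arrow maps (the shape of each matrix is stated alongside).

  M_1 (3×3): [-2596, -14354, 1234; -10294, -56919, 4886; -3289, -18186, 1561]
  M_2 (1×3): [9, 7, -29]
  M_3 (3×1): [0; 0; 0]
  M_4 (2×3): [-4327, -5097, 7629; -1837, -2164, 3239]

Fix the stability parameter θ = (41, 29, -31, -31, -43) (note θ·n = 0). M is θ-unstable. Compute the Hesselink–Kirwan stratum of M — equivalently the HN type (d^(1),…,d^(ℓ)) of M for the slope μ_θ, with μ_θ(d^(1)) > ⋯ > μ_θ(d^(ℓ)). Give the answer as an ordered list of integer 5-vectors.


Interval decomposition of M: I[1,2]^2, I[1,3], I[4,4], I[4,5]^2.
HN type (ℓ=4): μ^(1)=35; μ^(2)=13; μ^(3)=-31; μ^(4)=-37

((2, 2, 0, 0, 0); (1, 1, 1, 0, 0); (0, 0, 0, 1, 0); (0, 0, 0, 2, 2))


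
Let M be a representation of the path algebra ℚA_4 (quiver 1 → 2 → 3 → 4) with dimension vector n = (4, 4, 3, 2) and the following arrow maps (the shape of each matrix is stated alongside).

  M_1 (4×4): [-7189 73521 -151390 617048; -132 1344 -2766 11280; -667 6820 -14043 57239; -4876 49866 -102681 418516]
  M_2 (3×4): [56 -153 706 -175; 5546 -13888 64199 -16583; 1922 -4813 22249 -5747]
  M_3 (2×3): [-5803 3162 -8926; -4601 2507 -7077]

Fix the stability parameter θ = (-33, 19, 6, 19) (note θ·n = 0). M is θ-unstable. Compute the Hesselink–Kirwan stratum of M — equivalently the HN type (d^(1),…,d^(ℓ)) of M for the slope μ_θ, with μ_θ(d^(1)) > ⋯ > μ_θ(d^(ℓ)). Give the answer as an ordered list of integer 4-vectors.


Barcode: M ≅ I[1,1], I[1,3], I[1,4]^2, I[2,2]. HN layers by μ_θ (3 steps, strictly decreasing):
  μ^(1)=19; μ^(2)=25/2; μ^(3)=-33

((0, 1, 0, 2); (0, 3, 3, 0); (4, 0, 0, 0))


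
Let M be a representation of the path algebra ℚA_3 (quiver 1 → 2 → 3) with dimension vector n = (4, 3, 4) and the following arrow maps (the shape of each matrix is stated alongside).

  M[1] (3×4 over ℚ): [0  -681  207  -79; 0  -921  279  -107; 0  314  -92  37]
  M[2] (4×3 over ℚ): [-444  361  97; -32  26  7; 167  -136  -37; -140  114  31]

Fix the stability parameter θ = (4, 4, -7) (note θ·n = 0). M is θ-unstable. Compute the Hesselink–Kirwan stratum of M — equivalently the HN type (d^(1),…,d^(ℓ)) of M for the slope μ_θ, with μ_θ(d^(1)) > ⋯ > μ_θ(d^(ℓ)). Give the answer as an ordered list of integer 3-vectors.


Barcode: M ≅ I[1,1]^2, I[1,3]^2, I[2,3], I[3,3]. HN layers by μ_θ (4 steps, strictly decreasing):
  μ^(1)=4; μ^(2)=1/3; μ^(3)=-3/2; μ^(4)=-7

((2, 0, 0); (2, 2, 2); (0, 1, 1); (0, 0, 1))


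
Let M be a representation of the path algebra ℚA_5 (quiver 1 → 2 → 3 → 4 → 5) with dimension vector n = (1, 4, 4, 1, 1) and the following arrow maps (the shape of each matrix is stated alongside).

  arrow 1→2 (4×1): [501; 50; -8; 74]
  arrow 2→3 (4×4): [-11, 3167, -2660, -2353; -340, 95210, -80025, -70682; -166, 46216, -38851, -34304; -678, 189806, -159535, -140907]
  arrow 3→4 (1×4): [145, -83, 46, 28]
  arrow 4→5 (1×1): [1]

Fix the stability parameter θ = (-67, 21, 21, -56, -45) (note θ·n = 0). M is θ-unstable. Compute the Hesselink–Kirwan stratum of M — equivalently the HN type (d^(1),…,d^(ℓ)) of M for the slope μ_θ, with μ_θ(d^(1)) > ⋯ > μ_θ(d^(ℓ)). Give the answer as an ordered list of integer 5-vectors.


Barcode: M ≅ I[1,5], I[2,2], I[2,3]^2, I[3,3]. HN layers by μ_θ (3 steps, strictly decreasing):
  μ^(1)=21; μ^(2)=-59/4; μ^(3)=-67

((0, 3, 3, 0, 0); (0, 1, 1, 1, 1); (1, 0, 0, 0, 0))


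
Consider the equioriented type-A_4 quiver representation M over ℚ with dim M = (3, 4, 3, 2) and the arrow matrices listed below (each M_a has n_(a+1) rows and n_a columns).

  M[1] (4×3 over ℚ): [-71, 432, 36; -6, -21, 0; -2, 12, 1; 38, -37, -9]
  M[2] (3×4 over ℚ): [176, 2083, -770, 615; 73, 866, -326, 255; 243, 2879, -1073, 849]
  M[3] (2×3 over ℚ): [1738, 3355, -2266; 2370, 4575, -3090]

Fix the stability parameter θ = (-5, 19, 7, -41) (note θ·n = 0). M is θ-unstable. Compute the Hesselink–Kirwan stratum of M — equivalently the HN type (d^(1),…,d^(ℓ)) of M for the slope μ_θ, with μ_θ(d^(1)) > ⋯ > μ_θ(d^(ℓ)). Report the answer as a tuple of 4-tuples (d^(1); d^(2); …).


Barcode: M ≅ I[1,3]^2, I[1,4], I[2,2], I[4,4]. HN layers by μ_θ (4 steps, strictly decreasing):
  μ^(1)=19; μ^(2)=13; μ^(3)=-5; μ^(4)=-41

((0, 1, 0, 0); (0, 2, 2, 0); (3, 1, 1, 1); (0, 0, 0, 1))


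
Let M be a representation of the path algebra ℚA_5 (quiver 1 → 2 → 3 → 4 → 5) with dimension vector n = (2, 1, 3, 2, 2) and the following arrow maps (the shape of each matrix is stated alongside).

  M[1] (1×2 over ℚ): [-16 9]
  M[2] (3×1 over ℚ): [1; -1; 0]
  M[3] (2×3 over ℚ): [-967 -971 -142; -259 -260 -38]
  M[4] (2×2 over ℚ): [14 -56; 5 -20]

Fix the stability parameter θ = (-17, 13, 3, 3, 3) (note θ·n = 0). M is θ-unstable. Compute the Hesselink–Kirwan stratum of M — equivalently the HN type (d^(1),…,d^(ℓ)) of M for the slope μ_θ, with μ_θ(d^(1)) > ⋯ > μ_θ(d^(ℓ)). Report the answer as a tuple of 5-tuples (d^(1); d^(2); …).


Interval decomposition of M: I[1,1], I[1,4], I[3,3], I[3,5], I[5,5].
HN type (ℓ=3): μ^(1)=19/3; μ^(2)=3; μ^(3)=-17

((0, 1, 1, 1, 0); (0, 0, 2, 1, 2); (2, 0, 0, 0, 0))


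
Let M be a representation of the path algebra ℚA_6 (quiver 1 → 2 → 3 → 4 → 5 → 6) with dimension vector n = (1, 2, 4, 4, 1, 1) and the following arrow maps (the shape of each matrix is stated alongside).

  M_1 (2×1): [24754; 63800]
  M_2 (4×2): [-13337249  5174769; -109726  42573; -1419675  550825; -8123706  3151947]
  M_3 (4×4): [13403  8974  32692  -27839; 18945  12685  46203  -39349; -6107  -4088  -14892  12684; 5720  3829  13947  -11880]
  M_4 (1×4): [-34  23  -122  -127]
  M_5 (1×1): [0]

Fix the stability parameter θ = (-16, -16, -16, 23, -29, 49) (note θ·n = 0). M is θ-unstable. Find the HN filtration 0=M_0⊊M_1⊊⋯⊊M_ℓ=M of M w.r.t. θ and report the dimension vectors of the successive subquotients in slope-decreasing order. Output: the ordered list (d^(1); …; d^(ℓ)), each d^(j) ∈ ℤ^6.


Barcode: M ≅ I[1,5], I[2,4], I[3,4]^2, I[6,6]. HN layers by μ_θ (4 steps, strictly decreasing):
  μ^(1)=49; μ^(2)=23; μ^(3)=-3; μ^(4)=-16

((0, 0, 0, 0, 0, 1); (0, 0, 0, 3, 0, 0); (0, 0, 0, 1, 1, 0); (1, 2, 4, 0, 0, 0))


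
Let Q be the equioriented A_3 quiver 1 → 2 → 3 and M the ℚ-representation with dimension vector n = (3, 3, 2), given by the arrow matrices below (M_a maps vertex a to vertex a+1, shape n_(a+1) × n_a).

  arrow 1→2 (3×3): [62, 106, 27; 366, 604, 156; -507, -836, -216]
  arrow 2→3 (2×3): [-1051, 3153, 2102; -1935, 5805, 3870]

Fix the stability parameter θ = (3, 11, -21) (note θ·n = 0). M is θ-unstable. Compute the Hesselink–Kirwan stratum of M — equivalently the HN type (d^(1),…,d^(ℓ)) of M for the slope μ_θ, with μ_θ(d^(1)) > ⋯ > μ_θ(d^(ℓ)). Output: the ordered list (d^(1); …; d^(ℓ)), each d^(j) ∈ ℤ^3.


Interval decomposition of M: I[1,2]^2, I[1,3], I[3,3].
HN type (ℓ=4): μ^(1)=11; μ^(2)=3; μ^(3)=-7/3; μ^(4)=-21

((0, 2, 0); (2, 0, 0); (1, 1, 1); (0, 0, 1))


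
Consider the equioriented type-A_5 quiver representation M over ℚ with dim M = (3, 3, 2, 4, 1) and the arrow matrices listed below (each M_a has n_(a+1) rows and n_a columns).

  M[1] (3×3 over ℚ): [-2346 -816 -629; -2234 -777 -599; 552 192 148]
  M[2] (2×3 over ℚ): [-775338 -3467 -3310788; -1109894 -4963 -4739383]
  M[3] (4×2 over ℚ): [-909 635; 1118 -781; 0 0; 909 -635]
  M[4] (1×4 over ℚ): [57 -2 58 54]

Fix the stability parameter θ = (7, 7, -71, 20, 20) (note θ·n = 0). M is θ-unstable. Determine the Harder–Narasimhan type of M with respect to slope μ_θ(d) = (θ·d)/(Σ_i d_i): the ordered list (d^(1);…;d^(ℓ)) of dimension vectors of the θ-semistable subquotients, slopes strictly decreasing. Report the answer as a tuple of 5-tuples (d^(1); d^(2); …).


Interval decomposition of M: I[1,1], I[1,2], I[1,4], I[2,5], I[4,4]^2.
HN type (ℓ=4): μ^(1)=20; μ^(2)=7; μ^(3)=-19; μ^(4)=-32

((0, 0, 0, 4, 1); (2, 1, 0, 0, 0); (1, 1, 1, 0, 0); (0, 1, 1, 0, 0))


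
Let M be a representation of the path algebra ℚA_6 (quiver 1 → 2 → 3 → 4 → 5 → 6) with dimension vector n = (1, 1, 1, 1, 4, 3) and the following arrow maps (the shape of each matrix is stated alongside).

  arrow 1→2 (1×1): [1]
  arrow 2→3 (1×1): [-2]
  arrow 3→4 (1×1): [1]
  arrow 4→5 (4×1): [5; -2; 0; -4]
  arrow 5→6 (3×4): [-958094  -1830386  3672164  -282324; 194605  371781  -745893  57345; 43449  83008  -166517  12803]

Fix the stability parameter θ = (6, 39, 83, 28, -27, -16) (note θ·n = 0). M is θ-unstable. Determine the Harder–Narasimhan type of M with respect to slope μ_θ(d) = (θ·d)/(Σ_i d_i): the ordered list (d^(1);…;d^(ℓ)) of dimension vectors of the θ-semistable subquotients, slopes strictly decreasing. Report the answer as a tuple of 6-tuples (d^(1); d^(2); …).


Barcode: M ≅ I[1,6], I[5,5], I[5,6]^2. HN layers by μ_θ (4 steps, strictly decreasing):
  μ^(1)=107/5; μ^(2)=6; μ^(3)=-16; μ^(4)=-27

((0, 1, 1, 1, 1, 1); (1, 0, 0, 0, 0, 0); (0, 0, 0, 0, 0, 2); (0, 0, 0, 0, 3, 0))


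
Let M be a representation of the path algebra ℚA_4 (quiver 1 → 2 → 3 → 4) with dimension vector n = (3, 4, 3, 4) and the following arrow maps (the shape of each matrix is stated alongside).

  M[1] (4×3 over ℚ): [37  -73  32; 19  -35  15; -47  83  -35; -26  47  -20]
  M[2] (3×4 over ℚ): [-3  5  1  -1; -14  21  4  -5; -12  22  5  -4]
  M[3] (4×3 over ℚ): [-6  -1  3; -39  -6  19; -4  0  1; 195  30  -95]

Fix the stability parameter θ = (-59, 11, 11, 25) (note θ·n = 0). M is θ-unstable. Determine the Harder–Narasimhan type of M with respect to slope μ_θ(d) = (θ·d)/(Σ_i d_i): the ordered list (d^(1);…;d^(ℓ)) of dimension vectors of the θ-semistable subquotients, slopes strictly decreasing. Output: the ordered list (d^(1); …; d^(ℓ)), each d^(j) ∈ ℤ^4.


Barcode: M ≅ I[1,4]^3, I[2,2], I[4,4]. HN layers by μ_θ (3 steps, strictly decreasing):
  μ^(1)=25; μ^(2)=11; μ^(3)=-59

((0, 0, 0, 4); (0, 4, 3, 0); (3, 0, 0, 0))


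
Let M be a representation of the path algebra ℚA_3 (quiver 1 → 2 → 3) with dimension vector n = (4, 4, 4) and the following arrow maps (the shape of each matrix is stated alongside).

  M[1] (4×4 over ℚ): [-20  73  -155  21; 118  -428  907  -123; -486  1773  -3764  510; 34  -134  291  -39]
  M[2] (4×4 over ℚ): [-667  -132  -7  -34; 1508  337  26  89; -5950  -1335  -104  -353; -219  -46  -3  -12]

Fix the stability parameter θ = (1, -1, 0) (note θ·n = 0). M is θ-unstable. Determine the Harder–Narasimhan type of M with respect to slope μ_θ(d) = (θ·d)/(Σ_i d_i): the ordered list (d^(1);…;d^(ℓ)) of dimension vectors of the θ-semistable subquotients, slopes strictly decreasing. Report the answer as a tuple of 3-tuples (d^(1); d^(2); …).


Via rank(M_{q-1}∘⋯∘M_p): M ≅ I[1,1]^2, I[1,2], I[1,3], I[2,3]^2, I[3,3].
μ_θ-semistable layers: μ^(1)=1; μ^(2)=0; μ^(3)=-1

((2, 0, 0); (2, 2, 4); (0, 2, 0))


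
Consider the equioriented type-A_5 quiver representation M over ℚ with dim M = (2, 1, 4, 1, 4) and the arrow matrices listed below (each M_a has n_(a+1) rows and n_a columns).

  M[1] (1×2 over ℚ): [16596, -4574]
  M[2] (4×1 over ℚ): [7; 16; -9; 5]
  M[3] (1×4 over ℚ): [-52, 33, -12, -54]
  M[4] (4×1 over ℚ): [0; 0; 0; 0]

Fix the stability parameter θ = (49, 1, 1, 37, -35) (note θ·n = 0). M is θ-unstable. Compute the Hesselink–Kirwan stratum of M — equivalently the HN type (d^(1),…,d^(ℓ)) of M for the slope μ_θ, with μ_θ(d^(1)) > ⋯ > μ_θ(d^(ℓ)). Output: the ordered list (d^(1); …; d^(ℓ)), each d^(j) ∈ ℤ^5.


Interval decomposition of M: I[1,1], I[1,4], I[3,3]^3, I[5,5]^4.
HN type (ℓ=5): μ^(1)=49; μ^(2)=37; μ^(3)=17; μ^(4)=1; μ^(5)=-35

((1, 0, 0, 0, 0); (0, 0, 0, 1, 0); (1, 1, 1, 0, 0); (0, 0, 3, 0, 0); (0, 0, 0, 0, 4))


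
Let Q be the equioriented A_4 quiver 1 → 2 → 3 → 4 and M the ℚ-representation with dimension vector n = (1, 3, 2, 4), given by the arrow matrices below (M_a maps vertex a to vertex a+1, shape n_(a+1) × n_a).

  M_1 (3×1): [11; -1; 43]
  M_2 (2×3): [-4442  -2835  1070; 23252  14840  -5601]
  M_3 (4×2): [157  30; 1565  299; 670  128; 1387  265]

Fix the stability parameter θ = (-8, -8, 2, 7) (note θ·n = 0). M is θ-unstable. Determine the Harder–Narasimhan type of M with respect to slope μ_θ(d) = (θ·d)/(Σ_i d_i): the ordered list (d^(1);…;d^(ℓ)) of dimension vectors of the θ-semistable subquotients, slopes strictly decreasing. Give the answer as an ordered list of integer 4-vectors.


Interval decomposition of M: I[1,4], I[2,2], I[2,4], I[4,4]^2.
HN type (ℓ=3): μ^(1)=7; μ^(2)=2; μ^(3)=-8

((0, 0, 0, 4); (0, 0, 2, 0); (1, 3, 0, 0))


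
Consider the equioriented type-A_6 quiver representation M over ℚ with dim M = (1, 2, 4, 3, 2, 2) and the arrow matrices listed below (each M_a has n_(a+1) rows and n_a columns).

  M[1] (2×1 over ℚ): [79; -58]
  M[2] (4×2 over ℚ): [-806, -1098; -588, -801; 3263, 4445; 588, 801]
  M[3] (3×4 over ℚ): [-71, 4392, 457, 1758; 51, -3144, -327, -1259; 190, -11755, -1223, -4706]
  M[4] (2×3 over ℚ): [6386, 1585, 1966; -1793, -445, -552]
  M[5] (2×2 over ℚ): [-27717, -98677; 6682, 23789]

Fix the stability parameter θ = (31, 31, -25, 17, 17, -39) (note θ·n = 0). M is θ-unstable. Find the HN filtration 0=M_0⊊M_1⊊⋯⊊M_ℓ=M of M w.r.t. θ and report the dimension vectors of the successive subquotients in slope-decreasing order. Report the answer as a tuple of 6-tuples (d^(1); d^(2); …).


Interval decomposition of M: I[1,6], I[2,6], I[3,3], I[3,4].
HN type (ℓ=4): μ^(1)=17; μ^(2)=16/3; μ^(3)=1/5; μ^(4)=-25

((0, 0, 0, 1, 0, 0); (1, 1, 1, 1, 1, 1); (0, 1, 1, 1, 1, 1); (0, 0, 2, 0, 0, 0))


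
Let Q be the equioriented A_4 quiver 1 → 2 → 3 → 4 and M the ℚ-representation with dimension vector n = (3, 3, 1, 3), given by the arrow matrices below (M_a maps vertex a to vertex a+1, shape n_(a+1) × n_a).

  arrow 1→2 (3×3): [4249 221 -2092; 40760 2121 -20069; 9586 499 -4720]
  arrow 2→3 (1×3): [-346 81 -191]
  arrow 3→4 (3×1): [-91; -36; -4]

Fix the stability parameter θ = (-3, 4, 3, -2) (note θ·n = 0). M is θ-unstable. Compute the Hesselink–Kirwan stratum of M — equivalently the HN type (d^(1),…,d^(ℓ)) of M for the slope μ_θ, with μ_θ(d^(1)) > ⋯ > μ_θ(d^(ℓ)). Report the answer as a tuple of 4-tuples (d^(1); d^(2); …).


Barcode: M ≅ I[1,2]^2, I[1,4], I[4,4]^2. HN layers by μ_θ (4 steps, strictly decreasing):
  μ^(1)=4; μ^(2)=5/3; μ^(3)=-2; μ^(4)=-3

((0, 2, 0, 0); (0, 1, 1, 1); (0, 0, 0, 2); (3, 0, 0, 0))


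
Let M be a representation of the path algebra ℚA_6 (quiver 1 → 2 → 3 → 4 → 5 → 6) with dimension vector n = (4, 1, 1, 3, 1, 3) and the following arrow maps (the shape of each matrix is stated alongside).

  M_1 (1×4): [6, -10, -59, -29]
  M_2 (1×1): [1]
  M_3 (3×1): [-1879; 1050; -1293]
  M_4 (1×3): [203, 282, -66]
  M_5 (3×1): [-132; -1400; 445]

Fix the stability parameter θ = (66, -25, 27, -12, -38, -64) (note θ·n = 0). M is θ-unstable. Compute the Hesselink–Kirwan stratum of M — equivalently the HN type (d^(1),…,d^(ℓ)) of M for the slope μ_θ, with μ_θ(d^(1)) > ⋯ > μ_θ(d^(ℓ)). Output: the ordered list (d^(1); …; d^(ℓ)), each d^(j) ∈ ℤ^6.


Via rank(M_{q-1}∘⋯∘M_p): M ≅ I[1,1]^3, I[1,6], I[4,4]^2, I[6,6]^2.
μ_θ-semistable layers: μ^(1)=66; μ^(2)=-23/3; μ^(3)=-12; μ^(4)=-64

((3, 0, 0, 0, 0, 0); (1, 1, 1, 1, 1, 1); (0, 0, 0, 2, 0, 0); (0, 0, 0, 0, 0, 2))


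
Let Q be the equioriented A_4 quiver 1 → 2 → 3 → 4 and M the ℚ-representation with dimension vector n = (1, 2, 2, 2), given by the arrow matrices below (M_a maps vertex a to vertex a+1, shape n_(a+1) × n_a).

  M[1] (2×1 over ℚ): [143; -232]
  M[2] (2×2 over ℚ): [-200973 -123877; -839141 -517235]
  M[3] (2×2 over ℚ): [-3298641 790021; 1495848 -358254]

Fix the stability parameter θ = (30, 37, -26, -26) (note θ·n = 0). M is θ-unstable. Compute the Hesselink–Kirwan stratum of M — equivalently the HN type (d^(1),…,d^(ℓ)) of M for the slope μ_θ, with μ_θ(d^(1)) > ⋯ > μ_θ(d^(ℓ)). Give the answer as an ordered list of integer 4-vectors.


Interval decomposition of M: I[1,4], I[2,4].
HN type (ℓ=2): μ^(1)=15/4; μ^(2)=-5

((1, 1, 1, 1); (0, 1, 1, 1))


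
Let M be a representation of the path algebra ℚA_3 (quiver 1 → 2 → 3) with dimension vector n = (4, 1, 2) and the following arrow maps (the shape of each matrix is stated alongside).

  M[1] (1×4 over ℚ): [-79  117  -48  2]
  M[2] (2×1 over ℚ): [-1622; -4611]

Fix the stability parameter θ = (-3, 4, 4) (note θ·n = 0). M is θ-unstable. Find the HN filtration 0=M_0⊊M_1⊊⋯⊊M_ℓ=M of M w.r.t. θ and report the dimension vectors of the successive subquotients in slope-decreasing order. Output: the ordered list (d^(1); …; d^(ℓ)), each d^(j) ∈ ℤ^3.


Barcode: M ≅ I[1,1]^3, I[1,3], I[3,3]. HN layers by μ_θ (2 steps, strictly decreasing):
  μ^(1)=4; μ^(2)=-3

((0, 1, 2); (4, 0, 0))


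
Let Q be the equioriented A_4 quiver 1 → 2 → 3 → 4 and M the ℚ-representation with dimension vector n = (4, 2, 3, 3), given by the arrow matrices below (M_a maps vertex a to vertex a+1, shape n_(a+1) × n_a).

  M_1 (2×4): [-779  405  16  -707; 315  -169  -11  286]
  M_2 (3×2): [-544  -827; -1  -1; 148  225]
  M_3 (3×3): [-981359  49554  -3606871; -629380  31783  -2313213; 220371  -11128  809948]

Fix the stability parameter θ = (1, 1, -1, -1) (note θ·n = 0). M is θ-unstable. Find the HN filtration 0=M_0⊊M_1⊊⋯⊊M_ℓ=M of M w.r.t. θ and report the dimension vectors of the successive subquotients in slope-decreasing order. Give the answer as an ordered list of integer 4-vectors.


Barcode: M ≅ I[1,1]^2, I[1,4]^2, I[3,4]. HN layers by μ_θ (3 steps, strictly decreasing):
  μ^(1)=1; μ^(2)=0; μ^(3)=-1

((2, 0, 0, 0); (2, 2, 2, 2); (0, 0, 1, 1))


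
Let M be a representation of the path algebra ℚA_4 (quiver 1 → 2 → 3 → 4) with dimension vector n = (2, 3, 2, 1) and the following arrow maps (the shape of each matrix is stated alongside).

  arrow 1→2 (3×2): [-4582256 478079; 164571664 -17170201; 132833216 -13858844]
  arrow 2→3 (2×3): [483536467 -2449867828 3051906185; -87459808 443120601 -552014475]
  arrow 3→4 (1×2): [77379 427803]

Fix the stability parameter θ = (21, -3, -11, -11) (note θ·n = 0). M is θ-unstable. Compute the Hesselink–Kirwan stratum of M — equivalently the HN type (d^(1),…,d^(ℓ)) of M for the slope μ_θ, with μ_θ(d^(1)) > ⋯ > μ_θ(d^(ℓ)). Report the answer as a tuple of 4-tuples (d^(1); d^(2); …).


Interval decomposition of M: I[1,1], I[1,3], I[2,2], I[2,4].
HN type (ℓ=4): μ^(1)=21; μ^(2)=7/3; μ^(3)=-3; μ^(4)=-25/3

((1, 0, 0, 0); (1, 1, 1, 0); (0, 1, 0, 0); (0, 1, 1, 1))


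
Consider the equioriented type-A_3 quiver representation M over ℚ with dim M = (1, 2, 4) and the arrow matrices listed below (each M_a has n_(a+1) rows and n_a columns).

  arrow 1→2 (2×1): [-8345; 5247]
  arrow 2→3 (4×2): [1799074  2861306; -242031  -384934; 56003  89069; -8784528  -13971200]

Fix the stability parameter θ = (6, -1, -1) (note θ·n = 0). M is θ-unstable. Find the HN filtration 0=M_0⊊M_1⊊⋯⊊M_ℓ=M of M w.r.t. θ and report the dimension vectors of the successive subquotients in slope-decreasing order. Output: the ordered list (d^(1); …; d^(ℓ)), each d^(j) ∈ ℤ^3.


Interval decomposition of M: I[1,3], I[2,3], I[3,3]^2.
HN type (ℓ=2): μ^(1)=4/3; μ^(2)=-1

((1, 1, 1); (0, 1, 3))


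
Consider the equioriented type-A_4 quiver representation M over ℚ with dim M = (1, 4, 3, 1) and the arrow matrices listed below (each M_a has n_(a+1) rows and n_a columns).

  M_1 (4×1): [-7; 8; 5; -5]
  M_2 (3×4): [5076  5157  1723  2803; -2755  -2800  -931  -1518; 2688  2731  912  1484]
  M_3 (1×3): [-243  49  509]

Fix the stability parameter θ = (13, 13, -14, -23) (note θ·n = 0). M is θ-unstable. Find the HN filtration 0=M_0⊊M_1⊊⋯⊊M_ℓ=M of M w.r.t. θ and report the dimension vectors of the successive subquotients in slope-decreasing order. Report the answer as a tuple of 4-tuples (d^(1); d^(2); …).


Barcode: M ≅ I[1,4], I[2,2], I[2,3]^2. HN layers by μ_θ (3 steps, strictly decreasing):
  μ^(1)=13; μ^(2)=-1/2; μ^(3)=-11/4

((0, 1, 0, 0); (0, 2, 2, 0); (1, 1, 1, 1))


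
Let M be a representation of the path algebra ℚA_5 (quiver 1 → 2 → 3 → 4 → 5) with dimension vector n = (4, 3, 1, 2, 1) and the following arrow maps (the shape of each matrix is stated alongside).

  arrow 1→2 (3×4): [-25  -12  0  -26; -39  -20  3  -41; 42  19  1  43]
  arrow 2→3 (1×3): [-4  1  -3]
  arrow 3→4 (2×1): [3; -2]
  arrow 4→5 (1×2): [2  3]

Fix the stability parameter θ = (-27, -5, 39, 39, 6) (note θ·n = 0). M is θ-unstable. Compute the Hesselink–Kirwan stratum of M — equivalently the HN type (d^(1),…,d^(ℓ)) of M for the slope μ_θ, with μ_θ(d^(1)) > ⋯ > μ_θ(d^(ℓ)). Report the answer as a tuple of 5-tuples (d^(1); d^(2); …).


Barcode: M ≅ I[1,1], I[1,2]^2, I[1,4], I[4,5]. HN layers by μ_θ (4 steps, strictly decreasing):
  μ^(1)=39; μ^(2)=45/2; μ^(3)=-5; μ^(4)=-27

((0, 0, 1, 1, 0); (0, 0, 0, 1, 1); (0, 3, 0, 0, 0); (4, 0, 0, 0, 0))


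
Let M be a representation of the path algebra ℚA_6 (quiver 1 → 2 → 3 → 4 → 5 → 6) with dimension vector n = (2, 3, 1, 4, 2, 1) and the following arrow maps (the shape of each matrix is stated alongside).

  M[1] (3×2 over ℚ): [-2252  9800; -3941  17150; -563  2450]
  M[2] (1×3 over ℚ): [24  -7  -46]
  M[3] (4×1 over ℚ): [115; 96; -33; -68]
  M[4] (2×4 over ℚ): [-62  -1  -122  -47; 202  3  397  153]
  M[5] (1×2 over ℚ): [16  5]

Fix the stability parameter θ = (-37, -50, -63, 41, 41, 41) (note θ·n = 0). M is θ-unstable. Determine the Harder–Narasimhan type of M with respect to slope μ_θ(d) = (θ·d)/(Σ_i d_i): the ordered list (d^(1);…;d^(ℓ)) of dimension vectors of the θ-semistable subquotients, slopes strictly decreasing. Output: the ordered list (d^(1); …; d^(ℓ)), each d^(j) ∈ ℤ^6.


Interval decomposition of M: I[1,1], I[1,6], I[2,2]^2, I[4,4]^2, I[4,5].
HN type (ℓ=3): μ^(1)=41; μ^(2)=-37; μ^(3)=-50

((0, 0, 0, 4, 2, 1); (1, 0, 0, 0, 0, 0); (1, 3, 1, 0, 0, 0))


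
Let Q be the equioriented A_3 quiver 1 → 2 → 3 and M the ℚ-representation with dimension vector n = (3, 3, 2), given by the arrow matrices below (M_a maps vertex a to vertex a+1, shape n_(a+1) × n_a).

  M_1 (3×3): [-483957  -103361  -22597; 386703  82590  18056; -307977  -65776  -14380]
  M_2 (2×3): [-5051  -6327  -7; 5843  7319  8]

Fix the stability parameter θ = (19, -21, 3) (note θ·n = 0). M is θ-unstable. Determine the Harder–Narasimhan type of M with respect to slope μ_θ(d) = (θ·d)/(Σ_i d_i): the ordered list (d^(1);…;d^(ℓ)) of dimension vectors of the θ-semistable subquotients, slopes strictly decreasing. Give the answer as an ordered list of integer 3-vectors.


Interval decomposition of M: I[1,2], I[1,3]^2.
HN type (ℓ=2): μ^(1)=3; μ^(2)=-1

((0, 0, 2); (3, 3, 0))
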